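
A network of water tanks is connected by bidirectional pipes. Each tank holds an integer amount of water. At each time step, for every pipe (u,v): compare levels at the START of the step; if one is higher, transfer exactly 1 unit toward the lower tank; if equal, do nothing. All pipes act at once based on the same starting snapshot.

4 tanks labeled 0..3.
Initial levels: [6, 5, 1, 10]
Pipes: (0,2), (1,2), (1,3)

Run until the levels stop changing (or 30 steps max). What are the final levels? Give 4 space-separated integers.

Answer: 5 5 6 6

Derivation:
Step 1: flows [0->2,1->2,3->1] -> levels [5 5 3 9]
Step 2: flows [0->2,1->2,3->1] -> levels [4 5 5 8]
Step 3: flows [2->0,1=2,3->1] -> levels [5 6 4 7]
Step 4: flows [0->2,1->2,3->1] -> levels [4 6 6 6]
Step 5: flows [2->0,1=2,1=3] -> levels [5 6 5 6]
Step 6: flows [0=2,1->2,1=3] -> levels [5 5 6 6]
Step 7: flows [2->0,2->1,3->1] -> levels [6 7 4 5]
Step 8: flows [0->2,1->2,1->3] -> levels [5 5 6 6]
  -> period-2 cycle: step 8 state = step 6 state; never stabilizes
  -> state at step 30: (30-6) mod 2 = 0, same as step 6 -> [5 5 6 6]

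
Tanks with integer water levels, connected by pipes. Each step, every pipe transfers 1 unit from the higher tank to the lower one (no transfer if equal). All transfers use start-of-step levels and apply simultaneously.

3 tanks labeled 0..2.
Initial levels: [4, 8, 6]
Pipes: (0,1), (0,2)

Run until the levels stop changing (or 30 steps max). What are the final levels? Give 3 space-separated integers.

Step 1: flows [1->0,2->0] -> levels [6 7 5]
Step 2: flows [1->0,0->2] -> levels [6 6 6]
Step 3: flows [0=1,0=2] -> levels [6 6 6]
  -> stable (no change)

Answer: 6 6 6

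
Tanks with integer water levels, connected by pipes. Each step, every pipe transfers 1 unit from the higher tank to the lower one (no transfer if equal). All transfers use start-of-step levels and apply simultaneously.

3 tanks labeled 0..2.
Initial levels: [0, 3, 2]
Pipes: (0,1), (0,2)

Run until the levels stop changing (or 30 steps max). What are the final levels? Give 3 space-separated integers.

Answer: 1 2 2

Derivation:
Step 1: flows [1->0,2->0] -> levels [2 2 1]
Step 2: flows [0=1,0->2] -> levels [1 2 2]
Step 3: flows [1->0,2->0] -> levels [3 1 1]
Step 4: flows [0->1,0->2] -> levels [1 2 2]
  -> period-2 cycle: step 4 state = step 2 state; never stabilizes
  -> state at step 30: (30-2) mod 2 = 0, same as step 2 -> [1 2 2]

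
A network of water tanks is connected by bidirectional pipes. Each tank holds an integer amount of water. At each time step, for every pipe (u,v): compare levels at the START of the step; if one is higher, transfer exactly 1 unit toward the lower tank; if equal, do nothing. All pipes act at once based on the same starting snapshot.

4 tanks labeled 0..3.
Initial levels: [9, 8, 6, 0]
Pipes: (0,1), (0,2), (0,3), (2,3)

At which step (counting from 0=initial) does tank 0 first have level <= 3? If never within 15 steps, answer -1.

Step 1: flows [0->1,0->2,0->3,2->3] -> levels [6 9 6 2]
Step 2: flows [1->0,0=2,0->3,2->3] -> levels [6 8 5 4]
Step 3: flows [1->0,0->2,0->3,2->3] -> levels [5 7 5 6]
Step 4: flows [1->0,0=2,3->0,3->2] -> levels [7 6 6 4]
Step 5: flows [0->1,0->2,0->3,2->3] -> levels [4 7 6 6]
Step 6: flows [1->0,2->0,3->0,2=3] -> levels [7 6 5 5]
Step 7: flows [0->1,0->2,0->3,2=3] -> levels [4 7 6 6]
  -> period-2 cycle (repeats step 5); tank 0 never drops to <=3
Tank 0 never reaches <=3 within 15 steps

Answer: -1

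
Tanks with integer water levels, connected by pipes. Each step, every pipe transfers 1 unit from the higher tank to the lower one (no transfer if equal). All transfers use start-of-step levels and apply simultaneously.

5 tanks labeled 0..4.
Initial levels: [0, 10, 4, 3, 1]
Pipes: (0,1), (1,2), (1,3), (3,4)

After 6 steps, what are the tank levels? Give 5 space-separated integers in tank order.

Answer: 3 5 4 2 4

Derivation:
Step 1: flows [1->0,1->2,1->3,3->4] -> levels [1 7 5 3 2]
Step 2: flows [1->0,1->2,1->3,3->4] -> levels [2 4 6 3 3]
Step 3: flows [1->0,2->1,1->3,3=4] -> levels [3 3 5 4 3]
Step 4: flows [0=1,2->1,3->1,3->4] -> levels [3 5 4 2 4]
Step 5: flows [1->0,1->2,1->3,4->3] -> levels [4 2 5 4 3]
Step 6: flows [0->1,2->1,3->1,3->4] -> levels [3 5 4 2 4]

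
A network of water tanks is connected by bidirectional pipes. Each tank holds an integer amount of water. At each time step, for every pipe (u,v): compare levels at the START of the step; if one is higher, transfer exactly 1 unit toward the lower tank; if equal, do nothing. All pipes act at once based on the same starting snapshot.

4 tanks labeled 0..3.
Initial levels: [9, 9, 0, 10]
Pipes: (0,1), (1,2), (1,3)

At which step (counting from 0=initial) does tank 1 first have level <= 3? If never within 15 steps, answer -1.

Answer: -1

Derivation:
Step 1: flows [0=1,1->2,3->1] -> levels [9 9 1 9]
Step 2: flows [0=1,1->2,1=3] -> levels [9 8 2 9]
Step 3: flows [0->1,1->2,3->1] -> levels [8 9 3 8]
Step 4: flows [1->0,1->2,1->3] -> levels [9 6 4 9]
Step 5: flows [0->1,1->2,3->1] -> levels [8 7 5 8]
Step 6: flows [0->1,1->2,3->1] -> levels [7 8 6 7]
Step 7: flows [1->0,1->2,1->3] -> levels [8 5 7 8]
Step 8: flows [0->1,2->1,3->1] -> levels [7 8 6 7]
  -> period-2 cycle (repeats step 6); tank 1 never drops to <=3
Tank 1 never reaches <=3 within 15 steps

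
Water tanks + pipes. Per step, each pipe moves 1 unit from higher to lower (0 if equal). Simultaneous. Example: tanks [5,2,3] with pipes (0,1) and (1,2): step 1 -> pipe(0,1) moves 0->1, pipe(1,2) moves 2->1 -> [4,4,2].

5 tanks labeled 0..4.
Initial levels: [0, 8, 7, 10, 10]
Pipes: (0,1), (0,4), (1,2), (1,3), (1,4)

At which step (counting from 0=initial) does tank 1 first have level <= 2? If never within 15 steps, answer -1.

Step 1: flows [1->0,4->0,1->2,3->1,4->1] -> levels [2 8 8 9 8]
Step 2: flows [1->0,4->0,1=2,3->1,1=4] -> levels [4 8 8 8 7]
Step 3: flows [1->0,4->0,1=2,1=3,1->4] -> levels [6 6 8 8 7]
Step 4: flows [0=1,4->0,2->1,3->1,4->1] -> levels [7 9 7 7 5]
Step 5: flows [1->0,0->4,1->2,1->3,1->4] -> levels [7 5 8 8 7]
Step 6: flows [0->1,0=4,2->1,3->1,4->1] -> levels [6 9 7 7 6]
Step 7: flows [1->0,0=4,1->2,1->3,1->4] -> levels [7 5 8 8 7]
  -> period-2 cycle (repeats step 5); tank 1 never drops to <=2
Tank 1 never reaches <=2 within 15 steps

Answer: -1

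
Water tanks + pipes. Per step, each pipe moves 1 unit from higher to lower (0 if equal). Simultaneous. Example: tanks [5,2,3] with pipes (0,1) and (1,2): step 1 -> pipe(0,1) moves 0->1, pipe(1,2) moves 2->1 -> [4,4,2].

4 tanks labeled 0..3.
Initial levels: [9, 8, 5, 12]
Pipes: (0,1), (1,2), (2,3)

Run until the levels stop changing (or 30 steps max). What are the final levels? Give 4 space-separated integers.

Step 1: flows [0->1,1->2,3->2] -> levels [8 8 7 11]
Step 2: flows [0=1,1->2,3->2] -> levels [8 7 9 10]
Step 3: flows [0->1,2->1,3->2] -> levels [7 9 9 9]
Step 4: flows [1->0,1=2,2=3] -> levels [8 8 9 9]
Step 5: flows [0=1,2->1,2=3] -> levels [8 9 8 9]
Step 6: flows [1->0,1->2,3->2] -> levels [9 7 10 8]
Step 7: flows [0->1,2->1,2->3] -> levels [8 9 8 9]
  -> period-2 cycle: step 7 state = step 5 state; never stabilizes
  -> state at step 30: (30-5) mod 2 = 1, same as step 6 -> [9 7 10 8]

Answer: 9 7 10 8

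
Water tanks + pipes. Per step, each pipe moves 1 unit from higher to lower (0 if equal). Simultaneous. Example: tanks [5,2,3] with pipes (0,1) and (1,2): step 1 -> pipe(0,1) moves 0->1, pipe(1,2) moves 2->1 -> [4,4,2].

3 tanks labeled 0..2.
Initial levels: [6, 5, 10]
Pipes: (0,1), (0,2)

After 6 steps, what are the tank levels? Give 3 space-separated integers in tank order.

Step 1: flows [0->1,2->0] -> levels [6 6 9]
Step 2: flows [0=1,2->0] -> levels [7 6 8]
Step 3: flows [0->1,2->0] -> levels [7 7 7]
Step 4: flows [0=1,0=2] -> levels [7 7 7]
  -> stable; steps 5..6 unchanged -> [7 7 7]

Answer: 7 7 7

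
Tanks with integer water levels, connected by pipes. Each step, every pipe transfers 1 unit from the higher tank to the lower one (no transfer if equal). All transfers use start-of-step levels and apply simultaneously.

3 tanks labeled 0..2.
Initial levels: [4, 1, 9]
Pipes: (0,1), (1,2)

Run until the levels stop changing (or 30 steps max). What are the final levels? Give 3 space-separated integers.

Step 1: flows [0->1,2->1] -> levels [3 3 8]
Step 2: flows [0=1,2->1] -> levels [3 4 7]
Step 3: flows [1->0,2->1] -> levels [4 4 6]
Step 4: flows [0=1,2->1] -> levels [4 5 5]
Step 5: flows [1->0,1=2] -> levels [5 4 5]
Step 6: flows [0->1,2->1] -> levels [4 6 4]
Step 7: flows [1->0,1->2] -> levels [5 4 5]
  -> period-2 cycle: step 7 state = step 5 state; never stabilizes
  -> state at step 30: (30-5) mod 2 = 1, same as step 6 -> [4 6 4]

Answer: 4 6 4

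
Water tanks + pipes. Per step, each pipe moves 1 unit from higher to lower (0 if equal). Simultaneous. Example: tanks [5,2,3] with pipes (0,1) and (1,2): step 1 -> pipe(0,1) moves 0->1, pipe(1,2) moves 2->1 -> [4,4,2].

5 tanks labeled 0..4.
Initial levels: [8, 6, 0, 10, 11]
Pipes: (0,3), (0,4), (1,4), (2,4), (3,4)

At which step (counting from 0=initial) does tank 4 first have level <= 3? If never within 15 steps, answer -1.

Step 1: flows [3->0,4->0,4->1,4->2,4->3] -> levels [10 7 1 10 7]
Step 2: flows [0=3,0->4,1=4,4->2,3->4] -> levels [9 7 2 9 8]
Step 3: flows [0=3,0->4,4->1,4->2,3->4] -> levels [8 8 3 8 8]
Step 4: flows [0=3,0=4,1=4,4->2,3=4] -> levels [8 8 4 8 7]
Step 5: flows [0=3,0->4,1->4,4->2,3->4] -> levels [7 7 5 7 9]
Step 6: flows [0=3,4->0,4->1,4->2,4->3] -> levels [8 8 6 8 5]
Step 7: flows [0=3,0->4,1->4,2->4,3->4] -> levels [7 7 5 7 9]
  -> period-2 cycle (repeats step 5); tank 4 never drops to <=3
Tank 4 never reaches <=3 within 15 steps

Answer: -1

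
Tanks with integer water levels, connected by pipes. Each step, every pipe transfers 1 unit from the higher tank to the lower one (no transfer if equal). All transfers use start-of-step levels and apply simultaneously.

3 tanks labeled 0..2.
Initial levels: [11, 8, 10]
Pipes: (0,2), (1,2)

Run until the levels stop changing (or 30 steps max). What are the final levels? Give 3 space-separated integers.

Step 1: flows [0->2,2->1] -> levels [10 9 10]
Step 2: flows [0=2,2->1] -> levels [10 10 9]
Step 3: flows [0->2,1->2] -> levels [9 9 11]
Step 4: flows [2->0,2->1] -> levels [10 10 9]
  -> period-2 cycle: step 4 state = step 2 state; never stabilizes
  -> state at step 30: (30-2) mod 2 = 0, same as step 2 -> [10 10 9]

Answer: 10 10 9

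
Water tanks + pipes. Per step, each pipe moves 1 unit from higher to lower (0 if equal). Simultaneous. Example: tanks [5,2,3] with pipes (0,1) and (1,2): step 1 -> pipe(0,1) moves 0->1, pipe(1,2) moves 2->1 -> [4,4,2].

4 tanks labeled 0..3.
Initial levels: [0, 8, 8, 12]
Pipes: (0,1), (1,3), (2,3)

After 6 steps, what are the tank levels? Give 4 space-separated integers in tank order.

Step 1: flows [1->0,3->1,3->2] -> levels [1 8 9 10]
Step 2: flows [1->0,3->1,3->2] -> levels [2 8 10 8]
Step 3: flows [1->0,1=3,2->3] -> levels [3 7 9 9]
Step 4: flows [1->0,3->1,2=3] -> levels [4 7 9 8]
Step 5: flows [1->0,3->1,2->3] -> levels [5 7 8 8]
Step 6: flows [1->0,3->1,2=3] -> levels [6 7 8 7]

Answer: 6 7 8 7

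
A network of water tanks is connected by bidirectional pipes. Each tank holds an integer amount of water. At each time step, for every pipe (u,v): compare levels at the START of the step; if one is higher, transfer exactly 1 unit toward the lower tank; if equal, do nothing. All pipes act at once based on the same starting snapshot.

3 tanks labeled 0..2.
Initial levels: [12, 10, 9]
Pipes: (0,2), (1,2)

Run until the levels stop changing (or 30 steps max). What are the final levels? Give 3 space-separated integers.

Answer: 11 11 9

Derivation:
Step 1: flows [0->2,1->2] -> levels [11 9 11]
Step 2: flows [0=2,2->1] -> levels [11 10 10]
Step 3: flows [0->2,1=2] -> levels [10 10 11]
Step 4: flows [2->0,2->1] -> levels [11 11 9]
Step 5: flows [0->2,1->2] -> levels [10 10 11]
  -> period-2 cycle: step 5 state = step 3 state; never stabilizes
  -> state at step 30: (30-3) mod 2 = 1, same as step 4 -> [11 11 9]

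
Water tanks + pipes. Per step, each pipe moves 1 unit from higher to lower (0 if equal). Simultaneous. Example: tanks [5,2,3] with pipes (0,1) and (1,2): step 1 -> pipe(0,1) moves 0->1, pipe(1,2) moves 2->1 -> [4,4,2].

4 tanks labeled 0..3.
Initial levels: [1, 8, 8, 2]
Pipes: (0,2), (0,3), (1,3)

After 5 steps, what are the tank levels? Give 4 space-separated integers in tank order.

Step 1: flows [2->0,3->0,1->3] -> levels [3 7 7 2]
Step 2: flows [2->0,0->3,1->3] -> levels [3 6 6 4]
Step 3: flows [2->0,3->0,1->3] -> levels [5 5 5 4]
Step 4: flows [0=2,0->3,1->3] -> levels [4 4 5 6]
Step 5: flows [2->0,3->0,3->1] -> levels [6 5 4 4]

Answer: 6 5 4 4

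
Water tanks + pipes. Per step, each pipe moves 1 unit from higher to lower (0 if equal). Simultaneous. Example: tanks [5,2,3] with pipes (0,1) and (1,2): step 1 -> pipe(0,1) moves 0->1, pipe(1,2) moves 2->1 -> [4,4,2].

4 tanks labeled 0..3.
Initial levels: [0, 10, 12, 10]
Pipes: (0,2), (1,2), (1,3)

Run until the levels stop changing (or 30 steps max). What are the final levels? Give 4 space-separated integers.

Step 1: flows [2->0,2->1,1=3] -> levels [1 11 10 10]
Step 2: flows [2->0,1->2,1->3] -> levels [2 9 10 11]
Step 3: flows [2->0,2->1,3->1] -> levels [3 11 8 10]
Step 4: flows [2->0,1->2,1->3] -> levels [4 9 8 11]
Step 5: flows [2->0,1->2,3->1] -> levels [5 9 8 10]
Step 6: flows [2->0,1->2,3->1] -> levels [6 9 8 9]
Step 7: flows [2->0,1->2,1=3] -> levels [7 8 8 9]
Step 8: flows [2->0,1=2,3->1] -> levels [8 9 7 8]
Step 9: flows [0->2,1->2,1->3] -> levels [7 7 9 9]
Step 10: flows [2->0,2->1,3->1] -> levels [8 9 7 8]
  -> period-2 cycle: step 10 state = step 8 state; never stabilizes
  -> state at step 30: (30-8) mod 2 = 0, same as step 8 -> [8 9 7 8]

Answer: 8 9 7 8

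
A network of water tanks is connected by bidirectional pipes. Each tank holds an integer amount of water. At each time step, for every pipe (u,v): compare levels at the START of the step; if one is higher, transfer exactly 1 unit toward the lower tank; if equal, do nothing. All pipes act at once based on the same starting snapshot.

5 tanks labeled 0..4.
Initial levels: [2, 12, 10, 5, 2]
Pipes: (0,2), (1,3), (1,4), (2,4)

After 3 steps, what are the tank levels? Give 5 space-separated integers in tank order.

Step 1: flows [2->0,1->3,1->4,2->4] -> levels [3 10 8 6 4]
Step 2: flows [2->0,1->3,1->4,2->4] -> levels [4 8 6 7 6]
Step 3: flows [2->0,1->3,1->4,2=4] -> levels [5 6 5 8 7]

Answer: 5 6 5 8 7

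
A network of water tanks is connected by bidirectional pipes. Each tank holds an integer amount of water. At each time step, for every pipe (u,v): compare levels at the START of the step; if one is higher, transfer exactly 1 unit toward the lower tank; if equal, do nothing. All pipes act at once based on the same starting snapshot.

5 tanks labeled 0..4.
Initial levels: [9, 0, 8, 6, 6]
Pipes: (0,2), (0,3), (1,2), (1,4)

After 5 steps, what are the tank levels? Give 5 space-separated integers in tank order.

Answer: 6 5 6 7 5

Derivation:
Step 1: flows [0->2,0->3,2->1,4->1] -> levels [7 2 8 7 5]
Step 2: flows [2->0,0=3,2->1,4->1] -> levels [8 4 6 7 4]
Step 3: flows [0->2,0->3,2->1,1=4] -> levels [6 5 6 8 4]
Step 4: flows [0=2,3->0,2->1,1->4] -> levels [7 5 5 7 5]
Step 5: flows [0->2,0=3,1=2,1=4] -> levels [6 5 6 7 5]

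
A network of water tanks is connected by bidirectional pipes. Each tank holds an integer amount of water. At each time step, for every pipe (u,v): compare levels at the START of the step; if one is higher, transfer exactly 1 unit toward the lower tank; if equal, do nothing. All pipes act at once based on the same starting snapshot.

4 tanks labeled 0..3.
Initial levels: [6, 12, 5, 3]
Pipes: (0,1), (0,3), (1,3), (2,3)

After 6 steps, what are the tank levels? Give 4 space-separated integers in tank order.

Step 1: flows [1->0,0->3,1->3,2->3] -> levels [6 10 4 6]
Step 2: flows [1->0,0=3,1->3,3->2] -> levels [7 8 5 6]
Step 3: flows [1->0,0->3,1->3,3->2] -> levels [7 6 6 7]
Step 4: flows [0->1,0=3,3->1,3->2] -> levels [6 8 7 5]
Step 5: flows [1->0,0->3,1->3,2->3] -> levels [6 6 6 8]
Step 6: flows [0=1,3->0,3->1,3->2] -> levels [7 7 7 5]

Answer: 7 7 7 5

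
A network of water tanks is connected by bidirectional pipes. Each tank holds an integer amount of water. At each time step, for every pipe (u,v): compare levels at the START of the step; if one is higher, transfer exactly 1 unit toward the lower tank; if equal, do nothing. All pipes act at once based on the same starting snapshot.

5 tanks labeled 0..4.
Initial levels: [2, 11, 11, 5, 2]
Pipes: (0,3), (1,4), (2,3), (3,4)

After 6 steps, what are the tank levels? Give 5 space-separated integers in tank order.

Step 1: flows [3->0,1->4,2->3,3->4] -> levels [3 10 10 4 4]
Step 2: flows [3->0,1->4,2->3,3=4] -> levels [4 9 9 4 5]
Step 3: flows [0=3,1->4,2->3,4->3] -> levels [4 8 8 6 5]
Step 4: flows [3->0,1->4,2->3,3->4] -> levels [5 7 7 5 7]
Step 5: flows [0=3,1=4,2->3,4->3] -> levels [5 7 6 7 6]
Step 6: flows [3->0,1->4,3->2,3->4] -> levels [6 6 7 4 8]

Answer: 6 6 7 4 8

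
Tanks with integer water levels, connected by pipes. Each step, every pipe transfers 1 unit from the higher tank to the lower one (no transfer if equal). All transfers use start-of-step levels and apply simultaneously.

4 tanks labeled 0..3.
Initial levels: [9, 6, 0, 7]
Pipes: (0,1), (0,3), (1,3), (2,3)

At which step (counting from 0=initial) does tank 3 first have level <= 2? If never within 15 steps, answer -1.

Step 1: flows [0->1,0->3,3->1,3->2] -> levels [7 8 1 6]
Step 2: flows [1->0,0->3,1->3,3->2] -> levels [7 6 2 7]
Step 3: flows [0->1,0=3,3->1,3->2] -> levels [6 8 3 5]
Step 4: flows [1->0,0->3,1->3,3->2] -> levels [6 6 4 6]
Step 5: flows [0=1,0=3,1=3,3->2] -> levels [6 6 5 5]
Step 6: flows [0=1,0->3,1->3,2=3] -> levels [5 5 5 7]
Step 7: flows [0=1,3->0,3->1,3->2] -> levels [6 6 6 4]
Step 8: flows [0=1,0->3,1->3,2->3] -> levels [5 5 5 7]
  -> period-2 cycle (repeats step 6); tank 3 never drops to <=2
Tank 3 never reaches <=2 within 15 steps

Answer: -1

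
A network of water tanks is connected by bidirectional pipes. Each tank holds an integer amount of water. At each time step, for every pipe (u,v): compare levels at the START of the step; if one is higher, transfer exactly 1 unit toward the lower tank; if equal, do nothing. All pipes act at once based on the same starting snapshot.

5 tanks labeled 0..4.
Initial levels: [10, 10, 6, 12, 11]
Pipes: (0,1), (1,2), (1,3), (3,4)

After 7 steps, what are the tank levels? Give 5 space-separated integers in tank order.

Answer: 9 11 9 9 11

Derivation:
Step 1: flows [0=1,1->2,3->1,3->4] -> levels [10 10 7 10 12]
Step 2: flows [0=1,1->2,1=3,4->3] -> levels [10 9 8 11 11]
Step 3: flows [0->1,1->2,3->1,3=4] -> levels [9 10 9 10 11]
Step 4: flows [1->0,1->2,1=3,4->3] -> levels [10 8 10 11 10]
Step 5: flows [0->1,2->1,3->1,3->4] -> levels [9 11 9 9 11]
Step 6: flows [1->0,1->2,1->3,4->3] -> levels [10 8 10 11 10]
  -> period-2 cycle: step 6 state = step 4 state
  -> state at step 7: (7-4) mod 2 = 1, same as step 5 -> [9 11 9 9 11]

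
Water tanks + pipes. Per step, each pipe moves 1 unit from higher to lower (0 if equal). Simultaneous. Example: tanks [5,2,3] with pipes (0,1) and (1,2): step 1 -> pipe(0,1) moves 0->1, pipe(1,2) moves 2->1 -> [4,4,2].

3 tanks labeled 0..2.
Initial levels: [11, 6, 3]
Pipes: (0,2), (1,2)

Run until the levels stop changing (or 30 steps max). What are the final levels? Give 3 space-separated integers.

Step 1: flows [0->2,1->2] -> levels [10 5 5]
Step 2: flows [0->2,1=2] -> levels [9 5 6]
Step 3: flows [0->2,2->1] -> levels [8 6 6]
Step 4: flows [0->2,1=2] -> levels [7 6 7]
Step 5: flows [0=2,2->1] -> levels [7 7 6]
Step 6: flows [0->2,1->2] -> levels [6 6 8]
Step 7: flows [2->0,2->1] -> levels [7 7 6]
  -> period-2 cycle: step 7 state = step 5 state; never stabilizes
  -> state at step 30: (30-5) mod 2 = 1, same as step 6 -> [6 6 8]

Answer: 6 6 8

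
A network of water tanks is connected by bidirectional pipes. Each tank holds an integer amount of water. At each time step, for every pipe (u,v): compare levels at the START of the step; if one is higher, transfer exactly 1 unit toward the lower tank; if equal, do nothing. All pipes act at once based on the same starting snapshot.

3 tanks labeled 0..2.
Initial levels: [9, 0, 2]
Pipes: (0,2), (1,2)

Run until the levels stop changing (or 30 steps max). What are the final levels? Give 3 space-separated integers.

Step 1: flows [0->2,2->1] -> levels [8 1 2]
Step 2: flows [0->2,2->1] -> levels [7 2 2]
Step 3: flows [0->2,1=2] -> levels [6 2 3]
Step 4: flows [0->2,2->1] -> levels [5 3 3]
Step 5: flows [0->2,1=2] -> levels [4 3 4]
Step 6: flows [0=2,2->1] -> levels [4 4 3]
Step 7: flows [0->2,1->2] -> levels [3 3 5]
Step 8: flows [2->0,2->1] -> levels [4 4 3]
  -> period-2 cycle: step 8 state = step 6 state; never stabilizes
  -> state at step 30: (30-6) mod 2 = 0, same as step 6 -> [4 4 3]

Answer: 4 4 3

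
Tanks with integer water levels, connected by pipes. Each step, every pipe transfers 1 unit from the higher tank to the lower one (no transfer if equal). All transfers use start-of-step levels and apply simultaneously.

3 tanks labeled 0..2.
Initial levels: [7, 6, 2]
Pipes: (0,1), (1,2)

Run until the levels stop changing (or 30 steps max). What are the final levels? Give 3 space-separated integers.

Answer: 5 5 5

Derivation:
Step 1: flows [0->1,1->2] -> levels [6 6 3]
Step 2: flows [0=1,1->2] -> levels [6 5 4]
Step 3: flows [0->1,1->2] -> levels [5 5 5]
Step 4: flows [0=1,1=2] -> levels [5 5 5]
  -> stable (no change)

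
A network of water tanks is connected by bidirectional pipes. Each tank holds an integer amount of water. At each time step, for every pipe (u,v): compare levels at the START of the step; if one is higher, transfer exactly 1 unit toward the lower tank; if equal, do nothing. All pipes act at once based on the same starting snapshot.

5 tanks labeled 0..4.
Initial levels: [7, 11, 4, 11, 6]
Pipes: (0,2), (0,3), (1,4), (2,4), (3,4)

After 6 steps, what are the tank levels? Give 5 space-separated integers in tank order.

Answer: 7 8 9 8 7

Derivation:
Step 1: flows [0->2,3->0,1->4,4->2,3->4] -> levels [7 10 6 9 7]
Step 2: flows [0->2,3->0,1->4,4->2,3->4] -> levels [7 9 8 7 8]
Step 3: flows [2->0,0=3,1->4,2=4,4->3] -> levels [8 8 7 8 8]
Step 4: flows [0->2,0=3,1=4,4->2,3=4] -> levels [7 8 9 8 7]
Step 5: flows [2->0,3->0,1->4,2->4,3->4] -> levels [9 7 7 6 10]
Step 6: flows [0->2,0->3,4->1,4->2,4->3] -> levels [7 8 9 8 7]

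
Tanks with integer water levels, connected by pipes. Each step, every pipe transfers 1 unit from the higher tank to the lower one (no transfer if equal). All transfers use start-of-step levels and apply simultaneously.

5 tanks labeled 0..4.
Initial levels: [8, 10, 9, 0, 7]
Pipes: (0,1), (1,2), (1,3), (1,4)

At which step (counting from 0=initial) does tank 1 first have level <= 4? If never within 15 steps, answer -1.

Answer: 7

Derivation:
Step 1: flows [1->0,1->2,1->3,1->4] -> levels [9 6 10 1 8]
Step 2: flows [0->1,2->1,1->3,4->1] -> levels [8 8 9 2 7]
Step 3: flows [0=1,2->1,1->3,1->4] -> levels [8 7 8 3 8]
Step 4: flows [0->1,2->1,1->3,4->1] -> levels [7 9 7 4 7]
Step 5: flows [1->0,1->2,1->3,1->4] -> levels [8 5 8 5 8]
Step 6: flows [0->1,2->1,1=3,4->1] -> levels [7 8 7 5 7]
Step 7: flows [1->0,1->2,1->3,1->4] -> levels [8 4 8 6 8]
Tank 1 first reaches <=4 at step 7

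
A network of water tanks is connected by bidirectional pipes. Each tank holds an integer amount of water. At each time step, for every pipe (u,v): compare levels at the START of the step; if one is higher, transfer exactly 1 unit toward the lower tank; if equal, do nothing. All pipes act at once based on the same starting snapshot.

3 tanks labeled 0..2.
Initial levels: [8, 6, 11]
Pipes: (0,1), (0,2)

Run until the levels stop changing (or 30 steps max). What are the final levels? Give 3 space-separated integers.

Step 1: flows [0->1,2->0] -> levels [8 7 10]
Step 2: flows [0->1,2->0] -> levels [8 8 9]
Step 3: flows [0=1,2->0] -> levels [9 8 8]
Step 4: flows [0->1,0->2] -> levels [7 9 9]
Step 5: flows [1->0,2->0] -> levels [9 8 8]
  -> period-2 cycle: step 5 state = step 3 state; never stabilizes
  -> state at step 30: (30-3) mod 2 = 1, same as step 4 -> [7 9 9]

Answer: 7 9 9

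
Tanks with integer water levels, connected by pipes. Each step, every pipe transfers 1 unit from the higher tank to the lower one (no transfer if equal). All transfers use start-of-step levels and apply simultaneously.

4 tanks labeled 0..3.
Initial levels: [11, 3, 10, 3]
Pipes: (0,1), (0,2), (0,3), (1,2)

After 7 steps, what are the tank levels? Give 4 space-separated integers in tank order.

Step 1: flows [0->1,0->2,0->3,2->1] -> levels [8 5 10 4]
Step 2: flows [0->1,2->0,0->3,2->1] -> levels [7 7 8 5]
Step 3: flows [0=1,2->0,0->3,2->1] -> levels [7 8 6 6]
Step 4: flows [1->0,0->2,0->3,1->2] -> levels [6 6 8 7]
Step 5: flows [0=1,2->0,3->0,2->1] -> levels [8 7 6 6]
Step 6: flows [0->1,0->2,0->3,1->2] -> levels [5 7 8 7]
Step 7: flows [1->0,2->0,3->0,2->1] -> levels [8 7 6 6]

Answer: 8 7 6 6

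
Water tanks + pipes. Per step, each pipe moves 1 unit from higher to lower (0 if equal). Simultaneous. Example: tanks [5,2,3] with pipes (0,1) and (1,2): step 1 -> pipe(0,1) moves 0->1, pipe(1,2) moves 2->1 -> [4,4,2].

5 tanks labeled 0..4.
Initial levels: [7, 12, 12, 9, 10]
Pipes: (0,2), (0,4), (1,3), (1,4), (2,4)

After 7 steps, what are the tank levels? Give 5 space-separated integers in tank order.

Step 1: flows [2->0,4->0,1->3,1->4,2->4] -> levels [9 10 10 10 11]
Step 2: flows [2->0,4->0,1=3,4->1,4->2] -> levels [11 11 10 10 8]
Step 3: flows [0->2,0->4,1->3,1->4,2->4] -> levels [9 9 10 11 11]
Step 4: flows [2->0,4->0,3->1,4->1,4->2] -> levels [11 11 10 10 8]
  -> period-2 cycle: step 4 state = step 2 state
  -> state at step 7: (7-2) mod 2 = 1, same as step 3 -> [9 9 10 11 11]

Answer: 9 9 10 11 11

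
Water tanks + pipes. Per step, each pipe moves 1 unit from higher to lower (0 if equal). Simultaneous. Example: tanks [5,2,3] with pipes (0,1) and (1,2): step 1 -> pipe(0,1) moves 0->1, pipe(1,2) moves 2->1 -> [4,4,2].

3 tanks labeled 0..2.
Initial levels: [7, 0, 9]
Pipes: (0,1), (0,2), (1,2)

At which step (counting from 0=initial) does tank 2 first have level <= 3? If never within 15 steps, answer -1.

Step 1: flows [0->1,2->0,2->1] -> levels [7 2 7]
Step 2: flows [0->1,0=2,2->1] -> levels [6 4 6]
Step 3: flows [0->1,0=2,2->1] -> levels [5 6 5]
Step 4: flows [1->0,0=2,1->2] -> levels [6 4 6]
  -> period-2 cycle (repeats step 2); tank 2 never drops to <=3
Tank 2 never reaches <=3 within 15 steps

Answer: -1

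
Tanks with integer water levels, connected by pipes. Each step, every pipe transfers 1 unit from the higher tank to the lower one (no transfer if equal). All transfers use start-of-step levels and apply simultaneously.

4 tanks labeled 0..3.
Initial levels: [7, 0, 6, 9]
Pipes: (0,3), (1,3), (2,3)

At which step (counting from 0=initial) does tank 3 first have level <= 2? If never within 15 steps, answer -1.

Answer: -1

Derivation:
Step 1: flows [3->0,3->1,3->2] -> levels [8 1 7 6]
Step 2: flows [0->3,3->1,2->3] -> levels [7 2 6 7]
Step 3: flows [0=3,3->1,3->2] -> levels [7 3 7 5]
Step 4: flows [0->3,3->1,2->3] -> levels [6 4 6 6]
Step 5: flows [0=3,3->1,2=3] -> levels [6 5 6 5]
Step 6: flows [0->3,1=3,2->3] -> levels [5 5 5 7]
Step 7: flows [3->0,3->1,3->2] -> levels [6 6 6 4]
Step 8: flows [0->3,1->3,2->3] -> levels [5 5 5 7]
  -> period-2 cycle (repeats step 6); tank 3 never drops to <=2
Tank 3 never reaches <=2 within 15 steps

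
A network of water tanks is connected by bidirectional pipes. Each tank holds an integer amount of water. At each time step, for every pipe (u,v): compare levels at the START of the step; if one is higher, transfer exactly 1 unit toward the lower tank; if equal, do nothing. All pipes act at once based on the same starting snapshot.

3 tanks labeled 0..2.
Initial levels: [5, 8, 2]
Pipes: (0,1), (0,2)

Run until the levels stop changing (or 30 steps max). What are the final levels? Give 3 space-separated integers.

Answer: 5 5 5

Derivation:
Step 1: flows [1->0,0->2] -> levels [5 7 3]
Step 2: flows [1->0,0->2] -> levels [5 6 4]
Step 3: flows [1->0,0->2] -> levels [5 5 5]
Step 4: flows [0=1,0=2] -> levels [5 5 5]
  -> stable (no change)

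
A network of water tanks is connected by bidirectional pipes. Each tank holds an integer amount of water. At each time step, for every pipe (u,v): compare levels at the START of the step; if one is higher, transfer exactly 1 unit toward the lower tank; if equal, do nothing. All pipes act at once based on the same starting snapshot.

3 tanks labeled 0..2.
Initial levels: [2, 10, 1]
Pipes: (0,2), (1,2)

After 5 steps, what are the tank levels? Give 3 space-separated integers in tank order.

Step 1: flows [0->2,1->2] -> levels [1 9 3]
Step 2: flows [2->0,1->2] -> levels [2 8 3]
Step 3: flows [2->0,1->2] -> levels [3 7 3]
Step 4: flows [0=2,1->2] -> levels [3 6 4]
Step 5: flows [2->0,1->2] -> levels [4 5 4]

Answer: 4 5 4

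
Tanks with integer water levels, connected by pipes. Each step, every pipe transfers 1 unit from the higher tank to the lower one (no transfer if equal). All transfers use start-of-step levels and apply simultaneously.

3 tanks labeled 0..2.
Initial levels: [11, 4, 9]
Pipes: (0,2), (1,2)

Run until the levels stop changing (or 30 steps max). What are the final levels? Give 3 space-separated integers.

Answer: 8 8 8

Derivation:
Step 1: flows [0->2,2->1] -> levels [10 5 9]
Step 2: flows [0->2,2->1] -> levels [9 6 9]
Step 3: flows [0=2,2->1] -> levels [9 7 8]
Step 4: flows [0->2,2->1] -> levels [8 8 8]
Step 5: flows [0=2,1=2] -> levels [8 8 8]
  -> stable (no change)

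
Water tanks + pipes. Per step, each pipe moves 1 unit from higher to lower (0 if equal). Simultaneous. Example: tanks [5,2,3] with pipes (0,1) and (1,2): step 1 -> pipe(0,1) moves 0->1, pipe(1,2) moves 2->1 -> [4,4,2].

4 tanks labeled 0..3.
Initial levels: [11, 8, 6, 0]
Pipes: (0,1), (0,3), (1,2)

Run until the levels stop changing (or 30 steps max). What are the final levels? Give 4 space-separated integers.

Answer: 5 8 6 6

Derivation:
Step 1: flows [0->1,0->3,1->2] -> levels [9 8 7 1]
Step 2: flows [0->1,0->3,1->2] -> levels [7 8 8 2]
Step 3: flows [1->0,0->3,1=2] -> levels [7 7 8 3]
Step 4: flows [0=1,0->3,2->1] -> levels [6 8 7 4]
Step 5: flows [1->0,0->3,1->2] -> levels [6 6 8 5]
Step 6: flows [0=1,0->3,2->1] -> levels [5 7 7 6]
Step 7: flows [1->0,3->0,1=2] -> levels [7 6 7 5]
Step 8: flows [0->1,0->3,2->1] -> levels [5 8 6 6]
Step 9: flows [1->0,3->0,1->2] -> levels [7 6 7 5]
  -> period-2 cycle: step 9 state = step 7 state; never stabilizes
  -> state at step 30: (30-7) mod 2 = 1, same as step 8 -> [5 8 6 6]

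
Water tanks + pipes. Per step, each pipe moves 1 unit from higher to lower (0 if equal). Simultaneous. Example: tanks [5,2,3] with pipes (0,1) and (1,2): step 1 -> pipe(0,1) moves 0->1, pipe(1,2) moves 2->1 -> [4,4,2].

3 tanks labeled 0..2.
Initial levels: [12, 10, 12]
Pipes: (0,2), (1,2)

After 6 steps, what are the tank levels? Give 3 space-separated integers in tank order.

Step 1: flows [0=2,2->1] -> levels [12 11 11]
Step 2: flows [0->2,1=2] -> levels [11 11 12]
Step 3: flows [2->0,2->1] -> levels [12 12 10]
Step 4: flows [0->2,1->2] -> levels [11 11 12]
  -> period-2 cycle: step 4 state = step 2 state
  -> state at step 6: (6-2) mod 2 = 0, same as step 2 -> [11 11 12]

Answer: 11 11 12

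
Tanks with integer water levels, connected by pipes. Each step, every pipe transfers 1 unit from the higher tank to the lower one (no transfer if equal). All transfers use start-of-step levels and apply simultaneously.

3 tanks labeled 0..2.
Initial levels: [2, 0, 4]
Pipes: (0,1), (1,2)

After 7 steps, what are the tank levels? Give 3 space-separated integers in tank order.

Step 1: flows [0->1,2->1] -> levels [1 2 3]
Step 2: flows [1->0,2->1] -> levels [2 2 2]
Step 3: flows [0=1,1=2] -> levels [2 2 2]
  -> stable; steps 4..7 unchanged -> [2 2 2]

Answer: 2 2 2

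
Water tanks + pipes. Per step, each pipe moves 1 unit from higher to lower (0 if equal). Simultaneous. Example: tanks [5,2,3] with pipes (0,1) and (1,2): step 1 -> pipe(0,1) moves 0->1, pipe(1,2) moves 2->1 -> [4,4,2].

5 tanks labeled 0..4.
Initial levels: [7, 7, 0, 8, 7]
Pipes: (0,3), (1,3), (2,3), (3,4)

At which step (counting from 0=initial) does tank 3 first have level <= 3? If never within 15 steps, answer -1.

Answer: 6

Derivation:
Step 1: flows [3->0,3->1,3->2,3->4] -> levels [8 8 1 4 8]
Step 2: flows [0->3,1->3,3->2,4->3] -> levels [7 7 2 6 7]
Step 3: flows [0->3,1->3,3->2,4->3] -> levels [6 6 3 8 6]
Step 4: flows [3->0,3->1,3->2,3->4] -> levels [7 7 4 4 7]
Step 5: flows [0->3,1->3,2=3,4->3] -> levels [6 6 4 7 6]
Step 6: flows [3->0,3->1,3->2,3->4] -> levels [7 7 5 3 7]
Tank 3 first reaches <=3 at step 6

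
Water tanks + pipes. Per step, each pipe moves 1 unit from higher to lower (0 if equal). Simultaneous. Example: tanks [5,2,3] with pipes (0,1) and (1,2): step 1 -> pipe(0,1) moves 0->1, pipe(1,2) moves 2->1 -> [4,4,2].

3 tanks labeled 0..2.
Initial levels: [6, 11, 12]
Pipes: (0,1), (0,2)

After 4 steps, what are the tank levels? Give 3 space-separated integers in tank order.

Step 1: flows [1->0,2->0] -> levels [8 10 11]
Step 2: flows [1->0,2->0] -> levels [10 9 10]
Step 3: flows [0->1,0=2] -> levels [9 10 10]
Step 4: flows [1->0,2->0] -> levels [11 9 9]

Answer: 11 9 9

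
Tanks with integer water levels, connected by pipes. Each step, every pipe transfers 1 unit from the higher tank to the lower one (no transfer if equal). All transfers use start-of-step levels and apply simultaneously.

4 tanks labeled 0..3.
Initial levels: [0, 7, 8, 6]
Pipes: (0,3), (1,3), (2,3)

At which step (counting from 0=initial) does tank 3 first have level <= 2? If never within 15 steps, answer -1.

Step 1: flows [3->0,1->3,2->3] -> levels [1 6 7 7]
Step 2: flows [3->0,3->1,2=3] -> levels [2 7 7 5]
Step 3: flows [3->0,1->3,2->3] -> levels [3 6 6 6]
Step 4: flows [3->0,1=3,2=3] -> levels [4 6 6 5]
Step 5: flows [3->0,1->3,2->3] -> levels [5 5 5 6]
Step 6: flows [3->0,3->1,3->2] -> levels [6 6 6 3]
Step 7: flows [0->3,1->3,2->3] -> levels [5 5 5 6]
  -> period-2 cycle (repeats step 5); tank 3 never drops to <=2
Tank 3 never reaches <=2 within 15 steps

Answer: -1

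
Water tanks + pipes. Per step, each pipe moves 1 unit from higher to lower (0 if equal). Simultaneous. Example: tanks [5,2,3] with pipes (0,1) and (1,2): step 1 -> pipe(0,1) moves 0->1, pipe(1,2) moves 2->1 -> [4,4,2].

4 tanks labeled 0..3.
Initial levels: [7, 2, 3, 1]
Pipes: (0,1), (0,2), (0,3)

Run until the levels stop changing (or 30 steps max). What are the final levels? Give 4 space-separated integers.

Step 1: flows [0->1,0->2,0->3] -> levels [4 3 4 2]
Step 2: flows [0->1,0=2,0->3] -> levels [2 4 4 3]
Step 3: flows [1->0,2->0,3->0] -> levels [5 3 3 2]
Step 4: flows [0->1,0->2,0->3] -> levels [2 4 4 3]
  -> period-2 cycle: step 4 state = step 2 state; never stabilizes
  -> state at step 30: (30-2) mod 2 = 0, same as step 2 -> [2 4 4 3]

Answer: 2 4 4 3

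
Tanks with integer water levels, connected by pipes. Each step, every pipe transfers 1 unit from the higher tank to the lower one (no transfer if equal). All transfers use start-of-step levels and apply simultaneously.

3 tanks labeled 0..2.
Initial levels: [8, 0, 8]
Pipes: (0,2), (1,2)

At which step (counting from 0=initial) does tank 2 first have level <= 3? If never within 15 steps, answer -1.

Step 1: flows [0=2,2->1] -> levels [8 1 7]
Step 2: flows [0->2,2->1] -> levels [7 2 7]
Step 3: flows [0=2,2->1] -> levels [7 3 6]
Step 4: flows [0->2,2->1] -> levels [6 4 6]
Step 5: flows [0=2,2->1] -> levels [6 5 5]
Step 6: flows [0->2,1=2] -> levels [5 5 6]
Step 7: flows [2->0,2->1] -> levels [6 6 4]
Step 8: flows [0->2,1->2] -> levels [5 5 6]
  -> period-2 cycle (repeats step 6); tank 2 never drops to <=3
Tank 2 never reaches <=3 within 15 steps

Answer: -1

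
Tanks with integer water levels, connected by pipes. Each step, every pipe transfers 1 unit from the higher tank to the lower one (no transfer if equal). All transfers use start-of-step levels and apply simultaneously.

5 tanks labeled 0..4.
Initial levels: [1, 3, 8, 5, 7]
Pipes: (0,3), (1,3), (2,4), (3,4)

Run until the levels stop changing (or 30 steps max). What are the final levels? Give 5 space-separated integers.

Step 1: flows [3->0,3->1,2->4,4->3] -> levels [2 4 7 4 7]
Step 2: flows [3->0,1=3,2=4,4->3] -> levels [3 4 7 4 6]
Step 3: flows [3->0,1=3,2->4,4->3] -> levels [4 4 6 4 6]
Step 4: flows [0=3,1=3,2=4,4->3] -> levels [4 4 6 5 5]
Step 5: flows [3->0,3->1,2->4,3=4] -> levels [5 5 5 3 6]
Step 6: flows [0->3,1->3,4->2,4->3] -> levels [4 4 6 6 4]
Step 7: flows [3->0,3->1,2->4,3->4] -> levels [5 5 5 3 6]
  -> period-2 cycle: step 7 state = step 5 state; never stabilizes
  -> state at step 30: (30-5) mod 2 = 1, same as step 6 -> [4 4 6 6 4]

Answer: 4 4 6 6 4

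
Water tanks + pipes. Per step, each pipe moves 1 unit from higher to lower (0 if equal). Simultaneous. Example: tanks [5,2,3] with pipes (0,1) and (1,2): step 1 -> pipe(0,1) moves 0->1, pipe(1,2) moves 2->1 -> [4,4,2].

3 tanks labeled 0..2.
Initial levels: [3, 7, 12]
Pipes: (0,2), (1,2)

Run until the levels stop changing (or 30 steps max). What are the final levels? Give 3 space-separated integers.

Step 1: flows [2->0,2->1] -> levels [4 8 10]
Step 2: flows [2->0,2->1] -> levels [5 9 8]
Step 3: flows [2->0,1->2] -> levels [6 8 8]
Step 4: flows [2->0,1=2] -> levels [7 8 7]
Step 5: flows [0=2,1->2] -> levels [7 7 8]
Step 6: flows [2->0,2->1] -> levels [8 8 6]
Step 7: flows [0->2,1->2] -> levels [7 7 8]
  -> period-2 cycle: step 7 state = step 5 state; never stabilizes
  -> state at step 30: (30-5) mod 2 = 1, same as step 6 -> [8 8 6]

Answer: 8 8 6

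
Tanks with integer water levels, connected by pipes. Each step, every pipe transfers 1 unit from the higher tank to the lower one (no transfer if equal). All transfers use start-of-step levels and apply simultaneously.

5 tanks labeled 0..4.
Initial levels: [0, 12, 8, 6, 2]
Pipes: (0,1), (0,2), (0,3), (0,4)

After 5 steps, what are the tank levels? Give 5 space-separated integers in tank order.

Step 1: flows [1->0,2->0,3->0,4->0] -> levels [4 11 7 5 1]
Step 2: flows [1->0,2->0,3->0,0->4] -> levels [6 10 6 4 2]
Step 3: flows [1->0,0=2,0->3,0->4] -> levels [5 9 6 5 3]
Step 4: flows [1->0,2->0,0=3,0->4] -> levels [6 8 5 5 4]
Step 5: flows [1->0,0->2,0->3,0->4] -> levels [4 7 6 6 5]

Answer: 4 7 6 6 5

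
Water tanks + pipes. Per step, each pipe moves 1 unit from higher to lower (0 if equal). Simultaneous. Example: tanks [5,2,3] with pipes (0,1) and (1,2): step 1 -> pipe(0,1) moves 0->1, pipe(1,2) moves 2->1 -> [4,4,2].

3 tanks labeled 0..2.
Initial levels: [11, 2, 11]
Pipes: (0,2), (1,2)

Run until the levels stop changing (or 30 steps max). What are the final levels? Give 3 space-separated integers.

Answer: 8 8 8

Derivation:
Step 1: flows [0=2,2->1] -> levels [11 3 10]
Step 2: flows [0->2,2->1] -> levels [10 4 10]
Step 3: flows [0=2,2->1] -> levels [10 5 9]
Step 4: flows [0->2,2->1] -> levels [9 6 9]
Step 5: flows [0=2,2->1] -> levels [9 7 8]
Step 6: flows [0->2,2->1] -> levels [8 8 8]
Step 7: flows [0=2,1=2] -> levels [8 8 8]
  -> stable (no change)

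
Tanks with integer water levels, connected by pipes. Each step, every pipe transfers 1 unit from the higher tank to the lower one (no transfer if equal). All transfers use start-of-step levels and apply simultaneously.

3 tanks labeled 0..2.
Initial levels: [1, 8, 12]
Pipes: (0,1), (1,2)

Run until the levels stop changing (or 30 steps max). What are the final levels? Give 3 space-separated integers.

Step 1: flows [1->0,2->1] -> levels [2 8 11]
Step 2: flows [1->0,2->1] -> levels [3 8 10]
Step 3: flows [1->0,2->1] -> levels [4 8 9]
Step 4: flows [1->0,2->1] -> levels [5 8 8]
Step 5: flows [1->0,1=2] -> levels [6 7 8]
Step 6: flows [1->0,2->1] -> levels [7 7 7]
Step 7: flows [0=1,1=2] -> levels [7 7 7]
  -> stable (no change)

Answer: 7 7 7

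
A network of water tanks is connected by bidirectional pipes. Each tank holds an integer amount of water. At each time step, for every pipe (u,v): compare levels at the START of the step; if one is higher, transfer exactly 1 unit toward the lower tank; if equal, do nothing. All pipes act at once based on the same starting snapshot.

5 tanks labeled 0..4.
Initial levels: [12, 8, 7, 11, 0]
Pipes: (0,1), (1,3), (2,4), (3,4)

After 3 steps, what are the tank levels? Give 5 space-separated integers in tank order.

Answer: 10 9 4 9 6

Derivation:
Step 1: flows [0->1,3->1,2->4,3->4] -> levels [11 10 6 9 2]
Step 2: flows [0->1,1->3,2->4,3->4] -> levels [10 10 5 9 4]
Step 3: flows [0=1,1->3,2->4,3->4] -> levels [10 9 4 9 6]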